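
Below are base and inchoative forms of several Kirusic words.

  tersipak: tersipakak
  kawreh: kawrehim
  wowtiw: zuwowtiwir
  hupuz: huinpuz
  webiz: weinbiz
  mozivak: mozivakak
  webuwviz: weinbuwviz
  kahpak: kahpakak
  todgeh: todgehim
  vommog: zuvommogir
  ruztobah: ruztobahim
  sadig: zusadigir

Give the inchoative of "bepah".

mozivak and ruztobah both have last vowel 'a' yet inflect differently (mozivakak, ruztobahim), so the last vowel is not what conditions the rule; the final letter is.
"bepah" ends in -h. The stems ending in -h (todgeh → todgehim, kawreh → kawrehim, ruztobah → ruztobahim) add -im.
The other patterns: stems ending in -k add -ak; stems ending in -z insert -in- after the first vowel; stems ending in -g or -w add zu- … -ir around the stem.
So bepah → bepahim.

bepahim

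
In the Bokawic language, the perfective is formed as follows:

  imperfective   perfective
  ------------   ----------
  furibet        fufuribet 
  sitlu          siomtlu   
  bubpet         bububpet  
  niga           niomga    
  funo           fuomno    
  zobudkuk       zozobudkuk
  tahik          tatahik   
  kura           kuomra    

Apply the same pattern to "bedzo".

beomdzo

"bedzo" ends in a vowel. The stems ending in a vowel (niga → niomga, funo → fuomno, sitlu → siomtlu) insert -om- after the first vowel.
The other pattern: stems ending in a consonant repeat the first consonant+vowel as a prefix.
So bedzo → beomdzo.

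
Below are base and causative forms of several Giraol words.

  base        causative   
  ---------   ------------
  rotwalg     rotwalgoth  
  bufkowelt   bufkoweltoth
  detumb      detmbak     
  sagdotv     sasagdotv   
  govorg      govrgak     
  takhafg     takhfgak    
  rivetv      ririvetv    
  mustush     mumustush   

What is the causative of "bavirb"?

bavrbak

rotwalg and takhafg both end in -g yet inflect differently (rotwalgoth, takhfgak), so the final letter is not what conditions the rule; the second-to-last letter is.
"bavirb" has second-to-last letter 'r'. The one such stem in the data (govorg → govrgak) deletes the last vowel and adds -ak (as do detumb, takhafg), so the same rule applies.
The other patterns: stems whose second-to-last letter is 'l' add -oth; stems whose second-to-last letter is 's' or 't' repeat the first consonant+vowel as a prefix.
So bavirb → bavrbak.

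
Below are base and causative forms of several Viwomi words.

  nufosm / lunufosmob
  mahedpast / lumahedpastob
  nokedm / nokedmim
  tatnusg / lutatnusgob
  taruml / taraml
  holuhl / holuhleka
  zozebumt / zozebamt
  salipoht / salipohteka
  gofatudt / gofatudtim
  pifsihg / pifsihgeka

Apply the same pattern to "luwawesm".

luluwawesmob

salipoht and gofatudt both end in -t yet inflect differently (salipohteka, gofatudtim), so the final letter is not what conditions the rule; the second-to-last letter is.
"luwawesm" has second-to-last letter 's'. The stems whose second-to-last letter is 's' (mahedpast → lumahedpastob, nufosm → lunufosmob, tatnusg → lutatnusgob) add lu- … -ob around the stem.
The other patterns: stems whose second-to-last letter is 'h' add -eka; stems whose second-to-last letter is 'd' add -im; stems whose second-to-last letter is 'm' change the last vowel to 'a'.
So luwawesm → luluwawesmob.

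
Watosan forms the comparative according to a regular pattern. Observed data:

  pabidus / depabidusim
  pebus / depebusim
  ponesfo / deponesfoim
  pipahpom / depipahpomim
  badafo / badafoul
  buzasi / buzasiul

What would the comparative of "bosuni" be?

ponesfo and badafo both end in -o yet inflect differently (deponesfoim, badafoul), so the final letter is not what conditions the rule; the first letter is.
"bosuni" begins with b-. The stems beginning with b- (badafo → badafoul, buzasi → buzasiul) add -ul.
The other pattern: stems beginning with p- add de- … -im around the stem.
So bosuni → bosuniul.

bosuniul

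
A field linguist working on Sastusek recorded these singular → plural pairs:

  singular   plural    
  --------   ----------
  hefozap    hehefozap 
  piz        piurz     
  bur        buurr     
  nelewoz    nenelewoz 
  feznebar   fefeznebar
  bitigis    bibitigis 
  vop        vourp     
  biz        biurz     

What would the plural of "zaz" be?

hefozap and vop both end in -p yet inflect differently (hehefozap, vourp), so the final letter is not what conditions the rule; the number of vowels is.
"zaz" has 1 vowel. The stems with 1 vowel (vop → vourp, biz → biurz, piz → piurz) insert -ur- after the first vowel.
The other pattern: stems with 3 vowels repeat the first consonant+vowel as a prefix.
So zaz → zaurz.

zaurz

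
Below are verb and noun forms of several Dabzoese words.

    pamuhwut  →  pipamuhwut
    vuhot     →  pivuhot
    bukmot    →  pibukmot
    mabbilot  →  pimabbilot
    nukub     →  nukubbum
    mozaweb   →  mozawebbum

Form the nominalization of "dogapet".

"dogapet" ends in -t. The stems ending in -t (pamuhwut → pipamuhwut, vuhot → pivuhot, bukmot → pibukmot) add the prefix pi-.
The other pattern: stems ending in -b double the final consonant and add -um.
So dogapet → pidogapet.

pidogapet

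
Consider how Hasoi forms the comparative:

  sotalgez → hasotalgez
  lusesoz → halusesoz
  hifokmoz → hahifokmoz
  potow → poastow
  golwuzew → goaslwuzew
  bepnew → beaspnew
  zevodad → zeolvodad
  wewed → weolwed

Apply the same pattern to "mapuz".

lusesoz and potow both have last vowel 'o' yet inflect differently (halusesoz, poastow), so the last vowel is not what conditions the rule; the final letter is.
"mapuz" ends in -z. The stems ending in -z (sotalgez → hasotalgez, lusesoz → halusesoz, hifokmoz → hahifokmoz) add the prefix ha-.
The other patterns: stems ending in -w insert -as- after the first vowel; stems ending in -d insert -ol- after the first vowel.
So mapuz → hamapuz.

hamapuz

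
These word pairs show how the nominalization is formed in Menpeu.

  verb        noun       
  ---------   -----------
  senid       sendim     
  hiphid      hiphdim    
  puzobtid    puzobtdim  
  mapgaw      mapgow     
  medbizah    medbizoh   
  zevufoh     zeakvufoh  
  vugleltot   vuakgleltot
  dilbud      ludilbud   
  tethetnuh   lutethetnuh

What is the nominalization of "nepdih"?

nepdhim

medbizah and zevufoh both end in -h yet inflect differently (medbizoh, zeakvufoh), so the final letter is not what conditions the rule; the last vowel is.
"nepdih" has last vowel 'i'. The stems whose last vowel is 'i' (senid → sendim, hiphid → hiphdim, puzobtid → puzobtdim) delete the last vowel and add -im.
The other patterns: stems whose last vowel is 'a' change the last vowel to 'o'; stems whose last vowel is 'o' insert -ak- after the first vowel; stems whose last vowel is 'u' add the prefix lu-.
So nepdih → nepdhim.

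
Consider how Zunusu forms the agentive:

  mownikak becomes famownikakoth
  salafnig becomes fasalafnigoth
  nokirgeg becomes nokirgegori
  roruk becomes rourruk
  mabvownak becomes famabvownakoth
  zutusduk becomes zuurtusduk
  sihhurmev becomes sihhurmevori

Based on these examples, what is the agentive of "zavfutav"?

roruk and mownikak both end in -k yet inflect differently (rourruk, famownikakoth), so the final letter is not what conditions the rule; the last vowel is.
"zavfutav" has last vowel 'a'. The stems whose last vowel is 'a' (mownikak → famownikakoth, mabvownak → famabvownakoth) add fa- … -oth around the stem.
The other patterns: stems whose last vowel is 'u' insert -ur- after the first vowel; stems whose last vowel is 'e' add -ori.
So zavfutav → fazavfutavoth.

fazavfutavoth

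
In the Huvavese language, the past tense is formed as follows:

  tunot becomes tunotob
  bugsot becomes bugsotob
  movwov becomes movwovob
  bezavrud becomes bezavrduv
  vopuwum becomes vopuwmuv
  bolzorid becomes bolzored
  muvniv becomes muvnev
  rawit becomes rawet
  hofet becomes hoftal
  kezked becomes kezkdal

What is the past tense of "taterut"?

bezavrud and bolzorid both end in -d yet inflect differently (bezavrduv, bolzored), so the final letter is not what conditions the rule; the last vowel is.
"taterut" has last vowel 'u'. The stems whose last vowel is 'u' (bezavrud → bezavrduv, vopuwum → vopuwmuv) delete the last vowel and add -uv.
The other patterns: stems whose last vowel is 'o' add -ob; stems whose last vowel is 'i' change the last vowel to 'e'; stems whose last vowel is 'e' delete the last vowel and add -al.
So taterut → tatertuv.

tatertuv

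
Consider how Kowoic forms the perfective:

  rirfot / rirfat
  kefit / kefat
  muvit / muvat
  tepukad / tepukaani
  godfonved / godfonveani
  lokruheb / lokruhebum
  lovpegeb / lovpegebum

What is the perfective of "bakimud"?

godfonved and lokruheb both have last vowel 'e' yet inflect differently (godfonveani, lokruhebum), so the last vowel is not what conditions the rule; the final letter is.
"bakimud" ends in -d. The stems ending in -d (tepukad → tepukaani, godfonved → godfonveani) drop the final letter and add -ani.
So bakimud → bakimuani.

bakimuani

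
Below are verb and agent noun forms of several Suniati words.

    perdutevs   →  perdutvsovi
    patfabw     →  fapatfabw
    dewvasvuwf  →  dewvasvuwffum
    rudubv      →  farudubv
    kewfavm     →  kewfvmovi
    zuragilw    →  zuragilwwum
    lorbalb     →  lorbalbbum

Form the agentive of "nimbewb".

nimbewbbum

patfabw and zuragilw both end in -w yet inflect differently (fapatfabw, zuragilwwum), so the final letter is not what conditions the rule; the second-to-last letter is.
"nimbewb" has second-to-last letter 'w'. The one such stem in the data (dewvasvuwf → dewvasvuwffum) doubles the final consonant and adds -um (as do zuragilw, lorbalb), so the same rule applies.
The other patterns: stems whose second-to-last letter is 'v' delete the last vowel and add -ovi; stems whose second-to-last letter is 'b' add the prefix fa-.
So nimbewb → nimbewbbum.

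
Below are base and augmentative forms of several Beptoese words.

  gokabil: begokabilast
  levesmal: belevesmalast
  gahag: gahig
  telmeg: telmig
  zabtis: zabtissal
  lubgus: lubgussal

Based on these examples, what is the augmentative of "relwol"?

"relwol" ends in -l. The stems ending in -l (gokabil → begokabilast, levesmal → belevesmalast) add be- … -ast around the stem.
The other patterns: stems ending in -g change the last vowel to 'i'; stems ending in -s double the final consonant and add -al.
So relwol → berelwolast.

berelwolast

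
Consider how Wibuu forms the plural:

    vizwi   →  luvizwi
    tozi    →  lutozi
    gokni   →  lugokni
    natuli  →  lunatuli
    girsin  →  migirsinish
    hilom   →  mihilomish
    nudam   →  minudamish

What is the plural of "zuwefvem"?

mizuwefvemish

"zuwefvem" ends in a consonant. The stems ending in a consonant (girsin → migirsinish, hilom → mihilomish, nudam → minudamish) add mi- … -ish around the stem.
So zuwefvem → mizuwefvemish.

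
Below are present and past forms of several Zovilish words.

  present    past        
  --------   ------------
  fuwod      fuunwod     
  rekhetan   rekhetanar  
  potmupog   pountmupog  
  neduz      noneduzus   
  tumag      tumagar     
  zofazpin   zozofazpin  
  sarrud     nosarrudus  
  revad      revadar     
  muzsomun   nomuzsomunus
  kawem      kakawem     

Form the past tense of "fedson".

fuwod and sarrud both end in -d yet inflect differently (fuunwod, nosarrudus), so the final letter is not what conditions the rule; the last vowel is.
"fedson" has last vowel 'o'. The stems whose last vowel is 'o' (potmupog → pountmupog, fuwod → fuunwod) insert -un- after the first vowel.
The other patterns: stems whose last vowel is 'u' add no- … -us around the stem; stems whose last vowel is 'a' add -ar; stems whose last vowel is 'e' or 'i' repeat the first consonant+vowel as a prefix.
So fedson → feundson.

feundson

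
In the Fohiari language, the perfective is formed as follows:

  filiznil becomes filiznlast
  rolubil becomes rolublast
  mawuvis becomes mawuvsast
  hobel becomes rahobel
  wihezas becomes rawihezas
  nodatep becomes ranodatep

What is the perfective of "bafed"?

rabafed

filiznil and hobel both end in -l yet inflect differently (filiznlast, rahobel), so the final letter is not what conditions the rule; the last vowel is.
"bafed" has last vowel 'e'. The stems whose last vowel is 'e' (hobel → rahobel, nodatep → ranodatep) add the prefix ra-.
The other pattern: stems whose last vowel is 'i' delete the last vowel and add -ast.
So bafed → rabafed.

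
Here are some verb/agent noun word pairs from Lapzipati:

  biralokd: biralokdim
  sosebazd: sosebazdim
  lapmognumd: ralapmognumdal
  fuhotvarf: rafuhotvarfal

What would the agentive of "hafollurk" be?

rahafollurkal

"hafollurk" has second-to-last letter 'r'. The one such stem in the data (fuhotvarf → rafuhotvarfal) adds ra- … -al around the stem, so the same rule applies.
The other pattern: stems whose second-to-last letter is 'k' or 'z' add -im.
So hafollurk → rahafollurkal.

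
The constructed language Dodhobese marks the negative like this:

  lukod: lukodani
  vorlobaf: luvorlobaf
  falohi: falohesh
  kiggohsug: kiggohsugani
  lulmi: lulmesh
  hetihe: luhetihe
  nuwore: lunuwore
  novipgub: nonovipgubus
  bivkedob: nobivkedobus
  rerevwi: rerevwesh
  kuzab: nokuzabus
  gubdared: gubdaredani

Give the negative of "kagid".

"kagid" ends in -d. The stems ending in -d (lukod → lukodani, gubdared → gubdaredani) add -ani.
So kagid → kagidani.

kagidani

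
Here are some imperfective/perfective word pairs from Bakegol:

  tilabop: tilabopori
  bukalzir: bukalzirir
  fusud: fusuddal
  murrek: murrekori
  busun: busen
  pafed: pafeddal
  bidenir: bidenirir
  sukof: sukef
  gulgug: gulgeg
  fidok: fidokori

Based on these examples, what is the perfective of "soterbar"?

pafed and murrek both have last vowel 'e' yet inflect differently (pafeddal, murrekori), so the last vowel is not what conditions the rule; the final letter is.
"soterbar" ends in -r. The stems ending in -r (bukalzir → bukalzirir, bidenir → bidenirir) add -ir.
So soterbar → soterbarir.

soterbarir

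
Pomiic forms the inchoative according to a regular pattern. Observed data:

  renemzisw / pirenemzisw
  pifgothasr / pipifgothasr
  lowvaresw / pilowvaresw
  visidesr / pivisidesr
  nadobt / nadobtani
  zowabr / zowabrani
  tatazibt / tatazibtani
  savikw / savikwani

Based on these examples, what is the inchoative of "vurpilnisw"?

pivurpilnisw

pifgothasr and zowabr both end in -r yet inflect differently (pipifgothasr, zowabrani), so the final letter is not what conditions the rule; the second-to-last letter is.
"vurpilnisw" has second-to-last letter 's'. The stems whose second-to-last letter is 's' (renemzisw → pirenemzisw, pifgothasr → pipifgothasr, lowvaresw → pilowvaresw) add the prefix pi-.
The other pattern: stems whose second-to-last letter is 'b' or 'k' add -ani.
So vurpilnisw → pivurpilnisw.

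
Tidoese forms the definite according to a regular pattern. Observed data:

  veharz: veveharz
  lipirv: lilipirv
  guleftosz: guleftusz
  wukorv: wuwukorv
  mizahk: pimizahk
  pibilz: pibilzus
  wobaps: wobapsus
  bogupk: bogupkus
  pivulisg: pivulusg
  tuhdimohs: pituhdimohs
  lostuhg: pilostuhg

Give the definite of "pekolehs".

pipekolehs

veharz and guleftosz both end in -z yet inflect differently (veveharz, guleftusz), so the final letter is not what conditions the rule; the second-to-last letter is.
"pekolehs" has second-to-last letter 'h'. The stems whose second-to-last letter is 'h' (lostuhg → pilostuhg, tuhdimohs → pituhdimohs, mizahk → pimizahk) add the prefix pi-.
So pekolehs → pipekolehs.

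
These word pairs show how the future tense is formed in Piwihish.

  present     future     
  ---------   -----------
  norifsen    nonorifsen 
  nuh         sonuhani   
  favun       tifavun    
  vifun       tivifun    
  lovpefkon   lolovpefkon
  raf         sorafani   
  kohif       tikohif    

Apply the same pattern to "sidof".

raf and kohif both end in -f yet inflect differently (sorafani, tikohif), so the final letter is not what conditions the rule; the number of vowels is.
"sidof" has 2 vowels. The stems with 2 vowels (vifun → tivifun, favun → tifavun, kohif → tikohif) add the prefix ti-.
So sidof → tisidof.

tisidof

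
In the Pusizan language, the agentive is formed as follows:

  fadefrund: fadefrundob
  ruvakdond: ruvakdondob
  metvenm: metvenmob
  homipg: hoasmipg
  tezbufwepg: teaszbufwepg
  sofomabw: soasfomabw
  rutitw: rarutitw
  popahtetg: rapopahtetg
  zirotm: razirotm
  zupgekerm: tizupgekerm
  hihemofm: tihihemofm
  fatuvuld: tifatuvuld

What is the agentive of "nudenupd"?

nuasdenupd

sofomabw and rutitw both end in -w yet inflect differently (soasfomabw, rarutitw), so the final letter is not what conditions the rule; the second-to-last letter is.
"nudenupd" has second-to-last letter 'p'. The stems whose second-to-last letter is 'p' (homipg → hoasmipg, tezbufwepg → teaszbufwepg) insert -as- after the first vowel.
The other patterns: stems whose second-to-last letter is 'n' add -ob; stems whose second-to-last letter is 't' add the prefix ra-; stems whose second-to-last letter is 'f', 'l' or 'r' add the prefix ti-.
So nudenupd → nuasdenupd.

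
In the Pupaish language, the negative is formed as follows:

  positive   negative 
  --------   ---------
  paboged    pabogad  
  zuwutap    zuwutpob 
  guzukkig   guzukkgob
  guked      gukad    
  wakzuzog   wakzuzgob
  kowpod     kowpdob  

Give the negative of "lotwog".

"lotwog" has last vowel 'o'. The stems whose last vowel is 'o' (kowpod → kowpdob, wakzuzog → wakzuzgob) delete the last vowel and add -ob.
The other pattern: stems whose last vowel is 'e' change the last vowel to 'a'.
So lotwog → lotwgob.

lotwgob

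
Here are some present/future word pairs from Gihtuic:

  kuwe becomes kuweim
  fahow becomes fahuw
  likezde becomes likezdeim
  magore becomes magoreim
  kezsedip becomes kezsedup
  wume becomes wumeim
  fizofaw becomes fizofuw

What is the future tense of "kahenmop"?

kuwe and kezsedip both begin with k- yet inflect differently (kuweim, kezsedup), so the first letter is not what conditions the rule; the final letter is.
"kahenmop" ends in -p. The one such stem in the data (kezsedip → kezsedup) changes the last vowel to 'u' (as do fahow, fizofaw), so the same rule applies.
So kahenmop → kahenmup.

kahenmup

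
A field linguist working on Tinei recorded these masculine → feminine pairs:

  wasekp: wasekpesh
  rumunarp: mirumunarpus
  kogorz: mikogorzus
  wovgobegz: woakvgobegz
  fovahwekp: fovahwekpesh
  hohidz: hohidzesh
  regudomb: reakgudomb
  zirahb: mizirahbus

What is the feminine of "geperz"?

migeperzus

rumunarp and wasekp both end in -p yet inflect differently (mirumunarpus, wasekpesh), so the final letter is not what conditions the rule; the second-to-last letter is.
"geperz" has second-to-last letter 'r'. The stems whose second-to-last letter is 'r' (rumunarp → mirumunarpus, kogorz → mikogorzus) add mi- … -us around the stem.
So geperz → migeperzus.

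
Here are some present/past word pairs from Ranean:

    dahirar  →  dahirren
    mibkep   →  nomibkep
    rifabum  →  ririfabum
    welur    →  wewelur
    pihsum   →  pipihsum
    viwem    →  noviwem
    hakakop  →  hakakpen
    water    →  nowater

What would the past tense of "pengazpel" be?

nopengazpel

"pengazpel" has last vowel 'e'. The stems whose last vowel is 'e' (viwem → noviwem, mibkep → nomibkep, water → nowater) add the prefix no-.
The other patterns: stems whose last vowel is 'u' repeat the first consonant+vowel as a prefix; stems whose last vowel is 'a' or 'o' delete the last vowel and add -en.
So pengazpel → nopengazpel.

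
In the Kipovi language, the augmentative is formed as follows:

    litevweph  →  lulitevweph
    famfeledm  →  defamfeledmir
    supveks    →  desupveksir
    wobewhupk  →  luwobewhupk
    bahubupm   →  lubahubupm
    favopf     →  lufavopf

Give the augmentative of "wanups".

bahubupm and famfeledm both end in -m yet inflect differently (lubahubupm, defamfeledmir), so the final letter is not what conditions the rule; the second-to-last letter is.
"wanups" has second-to-last letter 'p'. The stems whose second-to-last letter is 'p' (favopf → lufavopf, bahubupm → lubahubupm, litevweph → lulitevweph) add the prefix lu-.
The other pattern: stems whose second-to-last letter is 'd' or 'k' add de- … -ir around the stem.
So wanups → luwanups.

luwanups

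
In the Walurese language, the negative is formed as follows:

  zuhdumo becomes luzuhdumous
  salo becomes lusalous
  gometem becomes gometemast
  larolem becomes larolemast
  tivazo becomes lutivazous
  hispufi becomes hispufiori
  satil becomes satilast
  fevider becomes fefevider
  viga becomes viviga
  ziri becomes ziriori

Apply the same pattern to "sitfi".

sitfiori

"sitfi" ends in -i. The stems ending in -i (ziri → ziriori, hispufi → hispufiori) add -ori.
The other patterns: stems ending in -a or -r repeat the first consonant+vowel as a prefix; stems ending in -o add lu- … -us around the stem; stems ending in -l or -m add -ast.
So sitfi → sitfiori.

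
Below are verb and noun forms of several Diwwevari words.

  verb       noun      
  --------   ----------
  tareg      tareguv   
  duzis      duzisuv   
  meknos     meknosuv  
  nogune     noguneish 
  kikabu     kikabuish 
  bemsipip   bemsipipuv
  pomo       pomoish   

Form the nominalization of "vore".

tareg and nogune both have last vowel 'e' yet inflect differently (tareguv, noguneish), so the last vowel is not what conditions the rule; whether the stem ends in a vowel or a consonant is.
"vore" ends in a vowel. The stems ending in a vowel (kikabu → kikabuish, nogune → noguneish, pomo → pomoish) add -ish.
The other pattern: stems ending in a consonant add -uv.
So vore → voreish.

voreish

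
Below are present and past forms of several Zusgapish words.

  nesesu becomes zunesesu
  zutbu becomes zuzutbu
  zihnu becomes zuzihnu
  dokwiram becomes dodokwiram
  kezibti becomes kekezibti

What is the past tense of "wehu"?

"wehu" ends in -u. The stems ending in -u (nesesu → zunesesu, zutbu → zuzutbu, zihnu → zuzihnu) add the prefix zu-.
The other pattern: stems ending in -i or -m repeat the first consonant+vowel as a prefix.
So wehu → zuwehu.

zuwehu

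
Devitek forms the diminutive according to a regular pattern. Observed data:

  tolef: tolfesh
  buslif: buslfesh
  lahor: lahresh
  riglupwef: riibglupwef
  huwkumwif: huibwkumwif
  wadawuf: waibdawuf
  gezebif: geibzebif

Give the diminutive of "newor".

"newor" has 2 vowels. The stems with 2 vowels (tolef → tolfesh, buslif → buslfesh, lahor → lahresh) delete the last vowel and add -esh.
The other pattern: stems with 3 vowels insert -ib- after the first vowel.
So newor → newresh.

newresh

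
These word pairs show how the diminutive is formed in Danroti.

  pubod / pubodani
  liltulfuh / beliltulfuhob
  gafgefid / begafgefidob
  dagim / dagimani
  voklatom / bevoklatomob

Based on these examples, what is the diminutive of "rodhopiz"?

gafgefid and pubod both end in -d yet inflect differently (begafgefidob, pubodani), so the final letter is not what conditions the rule; the number of vowels is.
"rodhopiz" has 3 vowels. The stems with 3 vowels (gafgefid → begafgefidob, liltulfuh → beliltulfuhob, voklatom → bevoklatomob) add be- … -ob around the stem.
The other pattern: stems with 2 vowels add -ani.
So rodhopiz → berodhopizob.

berodhopizob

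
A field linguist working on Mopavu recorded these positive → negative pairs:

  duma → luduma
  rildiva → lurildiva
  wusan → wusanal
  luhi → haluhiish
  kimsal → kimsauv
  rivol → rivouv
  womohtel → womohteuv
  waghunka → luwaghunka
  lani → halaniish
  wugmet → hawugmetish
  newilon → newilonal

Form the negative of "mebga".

lumebga

newilon and rivol both have last vowel 'o' yet inflect differently (newilonal, rivouv), so the last vowel is not what conditions the rule; the final letter is.
"mebga" ends in -a. The stems ending in -a (rildiva → lurildiva, waghunka → luwaghunka, duma → luduma) add the prefix lu-.
So mebga → lumebga.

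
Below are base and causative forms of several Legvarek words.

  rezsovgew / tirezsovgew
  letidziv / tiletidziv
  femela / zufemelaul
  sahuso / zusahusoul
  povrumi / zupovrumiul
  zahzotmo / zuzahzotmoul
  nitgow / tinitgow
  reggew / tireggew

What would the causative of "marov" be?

timarov

nitgow and sahuso both have last vowel 'o' yet inflect differently (tinitgow, zusahusoul), so the last vowel is not what conditions the rule; whether the stem ends in a vowel or a consonant is.
"marov" ends in a consonant. The stems ending in a consonant (reggew → tireggew, nitgow → tinitgow, rezsovgew → tirezsovgew) add the prefix ti-.
The other pattern: stems ending in a vowel add zu- … -ul around the stem.
So marov → timarov.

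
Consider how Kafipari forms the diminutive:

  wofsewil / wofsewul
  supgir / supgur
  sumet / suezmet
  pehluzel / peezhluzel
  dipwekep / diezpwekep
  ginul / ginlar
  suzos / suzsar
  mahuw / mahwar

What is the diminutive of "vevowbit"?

vevowbut

wofsewil and pehluzel both end in -l yet inflect differently (wofsewul, peezhluzel), so the final letter is not what conditions the rule; the last vowel is.
"vevowbit" has last vowel 'i'. The stems whose last vowel is 'i' (wofsewil → wofsewul, supgir → supgur) change the last vowel to 'u'.
So vevowbit → vevowbut.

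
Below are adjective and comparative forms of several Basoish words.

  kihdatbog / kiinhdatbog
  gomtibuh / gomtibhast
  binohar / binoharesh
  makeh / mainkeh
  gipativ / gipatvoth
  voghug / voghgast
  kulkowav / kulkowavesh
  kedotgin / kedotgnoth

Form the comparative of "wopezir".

wopezroth

"wopezir" has last vowel 'i'. The stems whose last vowel is 'i' (kedotgin → kedotgnoth, gipativ → gipatvoth) delete the last vowel and add -oth.
The other patterns: stems whose last vowel is 'u' delete the last vowel and add -ast; stems whose last vowel is 'a' add -esh; stems whose last vowel is 'e' or 'o' insert -in- after the first vowel.
So wopezir → wopezroth.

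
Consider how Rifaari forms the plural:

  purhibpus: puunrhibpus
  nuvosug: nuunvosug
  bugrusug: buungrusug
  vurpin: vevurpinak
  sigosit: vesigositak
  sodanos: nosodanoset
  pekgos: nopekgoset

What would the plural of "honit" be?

"honit" has last vowel 'i'. The stems whose last vowel is 'i' (vurpin → vevurpinak, sigosit → vesigositak) add ve- … -ak around the stem.
So honit → vehonitak.

vehonitak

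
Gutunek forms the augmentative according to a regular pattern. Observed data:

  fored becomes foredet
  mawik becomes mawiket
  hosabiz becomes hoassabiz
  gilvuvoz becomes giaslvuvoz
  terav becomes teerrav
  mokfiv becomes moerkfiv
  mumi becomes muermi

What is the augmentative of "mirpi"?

mierrpi

"mirpi" ends in -i. The one such stem in the data (mumi → muermi) inserts -er- after the first vowel (as do terav, mokfiv), so the same rule applies.
So mirpi → mierrpi.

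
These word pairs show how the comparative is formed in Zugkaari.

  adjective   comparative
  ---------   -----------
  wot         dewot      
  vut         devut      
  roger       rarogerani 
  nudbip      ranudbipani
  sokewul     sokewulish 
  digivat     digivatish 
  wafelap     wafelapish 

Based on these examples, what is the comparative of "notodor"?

wot and digivat both end in -t yet inflect differently (dewot, digivatish), so the final letter is not what conditions the rule; the number of vowels is.
"notodor" has 3 vowels. The stems with 3 vowels (sokewul → sokewulish, digivat → digivatish, wafelap → wafelapish) add -ish.
The other patterns: stems with 1 vowel add the prefix de-; stems with 2 vowels add ra- … -ani around the stem.
So notodor → notodorish.

notodorish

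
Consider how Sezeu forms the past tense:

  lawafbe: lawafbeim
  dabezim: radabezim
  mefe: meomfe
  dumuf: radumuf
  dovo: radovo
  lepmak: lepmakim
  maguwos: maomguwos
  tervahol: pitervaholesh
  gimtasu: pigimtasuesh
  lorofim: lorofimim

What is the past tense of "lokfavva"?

lorofim and dabezim both end in -m yet inflect differently (lorofimim, radabezim), so the final letter is not what conditions the rule; the first letter is.
"lokfavva" begins with l-. The stems beginning with l- (lorofim → lorofimim, lawafbe → lawafbeim, lepmak → lepmakim) add -im.
So lokfavva → lokfavvaim.

lokfavvaim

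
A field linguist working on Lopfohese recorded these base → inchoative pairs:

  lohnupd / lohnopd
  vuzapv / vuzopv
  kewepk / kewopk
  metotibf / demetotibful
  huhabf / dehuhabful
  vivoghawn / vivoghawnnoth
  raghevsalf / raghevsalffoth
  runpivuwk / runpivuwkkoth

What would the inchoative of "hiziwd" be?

metotibf and raghevsalf both end in -f yet inflect differently (demetotibful, raghevsalffoth), so the final letter is not what conditions the rule; the second-to-last letter is.
"hiziwd" has second-to-last letter 'w'. The stems whose second-to-last letter is 'w' (vivoghawn → vivoghawnnoth, runpivuwk → runpivuwkkoth) double the final consonant and add -oth.
So hiziwd → hiziwddoth.

hiziwddoth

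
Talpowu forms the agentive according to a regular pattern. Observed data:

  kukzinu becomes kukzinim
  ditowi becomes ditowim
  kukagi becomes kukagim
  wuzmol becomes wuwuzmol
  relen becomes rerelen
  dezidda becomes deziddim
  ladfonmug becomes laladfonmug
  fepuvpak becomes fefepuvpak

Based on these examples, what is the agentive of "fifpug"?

"fifpug" ends in a consonant. The stems ending in a consonant (fepuvpak → fefepuvpak, ladfonmug → laladfonmug, relen → rerelen) repeat the first consonant+vowel as a prefix.
The other pattern: stems ending in a vowel drop the final letter and add -im.
So fifpug → fififpug.

fififpug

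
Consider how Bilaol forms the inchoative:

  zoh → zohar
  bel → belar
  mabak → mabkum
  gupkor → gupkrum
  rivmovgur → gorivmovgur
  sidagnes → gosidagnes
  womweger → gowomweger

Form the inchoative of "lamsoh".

lamshum

gupkor and rivmovgur both end in -r yet inflect differently (gupkrum, gorivmovgur), so the final letter is not what conditions the rule; the number of vowels is.
"lamsoh" has 2 vowels. The stems with 2 vowels (mabak → mabkum, gupkor → gupkrum) delete the last vowel and add -um.
The other patterns: stems with 1 vowel add -ar; stems with 3 vowels add the prefix go-.
So lamsoh → lamshum.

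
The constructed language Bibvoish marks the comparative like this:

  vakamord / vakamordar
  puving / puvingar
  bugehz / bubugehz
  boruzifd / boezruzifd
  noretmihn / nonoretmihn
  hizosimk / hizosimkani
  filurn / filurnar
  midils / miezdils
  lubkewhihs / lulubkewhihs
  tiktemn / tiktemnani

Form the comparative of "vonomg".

vonomgani

tiktemn and noretmihn both end in -n yet inflect differently (tiktemnani, nonoretmihn), so the final letter is not what conditions the rule; the second-to-last letter is.
"vonomg" has second-to-last letter 'm'. The stems whose second-to-last letter is 'm' (tiktemn → tiktemnani, hizosimk → hizosimkani) add -ani.
So vonomg → vonomgani.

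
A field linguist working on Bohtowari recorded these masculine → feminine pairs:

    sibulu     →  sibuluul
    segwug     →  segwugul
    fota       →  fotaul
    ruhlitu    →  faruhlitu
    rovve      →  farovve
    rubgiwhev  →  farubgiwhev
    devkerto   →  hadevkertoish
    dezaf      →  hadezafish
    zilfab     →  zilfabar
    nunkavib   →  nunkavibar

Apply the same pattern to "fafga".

sibulu and ruhlitu both end in -u yet inflect differently (sibuluul, faruhlitu), so the final letter is not what conditions the rule; the first letter is.
"fafga" begins with f-. The one such stem in the data (fota → fotaul) adds -ul, so the same rule applies.
So fafga → fafgaul.

fafgaul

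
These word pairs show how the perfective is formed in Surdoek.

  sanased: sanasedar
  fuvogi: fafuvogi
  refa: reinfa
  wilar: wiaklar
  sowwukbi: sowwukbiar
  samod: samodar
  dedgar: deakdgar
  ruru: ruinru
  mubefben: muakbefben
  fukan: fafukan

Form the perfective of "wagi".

"wagi" begins with w-. The one such stem in the data (wilar → wiaklar) inserts -ak- after the first vowel (as do mubefben, dedgar), so the same rule applies.
The other patterns: stems beginning with s- add -ar; stems beginning with r- insert -in- after the first vowel; stems beginning with f- add the prefix fa-.
So wagi → waakgi.

waakgi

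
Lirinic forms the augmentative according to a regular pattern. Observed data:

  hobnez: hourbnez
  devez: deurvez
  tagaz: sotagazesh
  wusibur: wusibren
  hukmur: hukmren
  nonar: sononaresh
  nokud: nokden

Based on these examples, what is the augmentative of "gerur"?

gerren

hukmur and nonar both end in -r yet inflect differently (hukmren, sononaresh), so the final letter is not what conditions the rule; the last vowel is.
"gerur" has last vowel 'u'. The stems whose last vowel is 'u' (nokud → nokden, hukmur → hukmren, wusibur → wusibren) delete the last vowel and add -en.
The other patterns: stems whose last vowel is 'e' insert -ur- after the first vowel; stems whose last vowel is 'a' add so- … -esh around the stem.
So gerur → gerren.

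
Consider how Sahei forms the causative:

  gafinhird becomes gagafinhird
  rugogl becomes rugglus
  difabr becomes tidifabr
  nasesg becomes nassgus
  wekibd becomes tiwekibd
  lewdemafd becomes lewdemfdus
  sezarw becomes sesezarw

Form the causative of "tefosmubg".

titefosmubg

gafinhird and wekibd both end in -d yet inflect differently (gagafinhird, tiwekibd), so the final letter is not what conditions the rule; the second-to-last letter is.
"tefosmubg" has second-to-last letter 'b'. The stems whose second-to-last letter is 'b' (difabr → tidifabr, wekibd → tiwekibd) add the prefix ti-.
So tefosmubg → titefosmubg.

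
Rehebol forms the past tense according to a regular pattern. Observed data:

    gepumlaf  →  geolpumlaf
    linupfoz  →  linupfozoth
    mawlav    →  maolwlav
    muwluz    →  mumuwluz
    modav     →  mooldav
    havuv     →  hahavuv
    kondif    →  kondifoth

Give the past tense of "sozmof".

sozmofoth

"sozmof" has last vowel 'o'. The one such stem in the data (linupfoz → linupfozoth) adds -oth, so the same rule applies.
The other patterns: stems whose last vowel is 'a' insert -ol- after the first vowel; stems whose last vowel is 'u' repeat the first consonant+vowel as a prefix.
So sozmof → sozmofoth.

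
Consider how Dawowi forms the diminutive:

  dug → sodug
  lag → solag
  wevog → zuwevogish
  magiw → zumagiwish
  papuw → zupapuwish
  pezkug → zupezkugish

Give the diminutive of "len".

solen

dug and wevog both end in -g yet inflect differently (sodug, zuwevogish), so the final letter is not what conditions the rule; the number of vowels is.
"len" has 1 vowel. The stems with 1 vowel (dug → sodug, lag → solag) add the prefix so-.
So len → solen.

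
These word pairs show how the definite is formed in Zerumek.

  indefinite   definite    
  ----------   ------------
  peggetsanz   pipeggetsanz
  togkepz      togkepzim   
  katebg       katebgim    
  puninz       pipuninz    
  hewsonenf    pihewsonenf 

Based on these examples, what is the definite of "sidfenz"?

peggetsanz and togkepz both end in -z yet inflect differently (pipeggetsanz, togkepzim), so the final letter is not what conditions the rule; the second-to-last letter is.
"sidfenz" has second-to-last letter 'n'. The stems whose second-to-last letter is 'n' (peggetsanz → pipeggetsanz, puninz → pipuninz, hewsonenf → pihewsonenf) add the prefix pi-.
So sidfenz → pisidfenz.

pisidfenz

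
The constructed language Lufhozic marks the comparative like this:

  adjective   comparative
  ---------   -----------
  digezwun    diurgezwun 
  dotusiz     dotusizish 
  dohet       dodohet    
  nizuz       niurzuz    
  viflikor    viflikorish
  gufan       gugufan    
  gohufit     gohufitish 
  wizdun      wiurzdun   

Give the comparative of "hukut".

huurkut

wizdun and gufan both end in -n yet inflect differently (wiurzdun, gugufan), so the final letter is not what conditions the rule; the last vowel is.
"hukut" has last vowel 'u'. The stems whose last vowel is 'u' (wizdun → wiurzdun, digezwun → diurgezwun, nizuz → niurzuz) insert -ur- after the first vowel.
The other patterns: stems whose last vowel is 'a' or 'e' repeat the first consonant+vowel as a prefix; stems whose last vowel is 'i' or 'o' add -ish.
So hukut → huurkut.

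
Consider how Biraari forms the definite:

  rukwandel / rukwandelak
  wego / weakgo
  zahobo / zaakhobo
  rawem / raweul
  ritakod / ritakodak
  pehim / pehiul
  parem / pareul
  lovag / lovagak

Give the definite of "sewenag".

parem and rukwandel both have last vowel 'e' yet inflect differently (pareul, rukwandelak), so the last vowel is not what conditions the rule; the final letter is.
"sewenag" ends in -g. The one such stem in the data (lovag → lovagak) adds -ak, so the same rule applies.
So sewenag → sewenagak.

sewenagak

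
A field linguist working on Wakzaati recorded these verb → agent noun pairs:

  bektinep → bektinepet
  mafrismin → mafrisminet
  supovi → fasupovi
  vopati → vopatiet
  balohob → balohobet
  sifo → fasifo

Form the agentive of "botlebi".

supovi and vopati both end in -i yet inflect differently (fasupovi, vopatiet), so the final letter is not what conditions the rule; the first letter is.
"botlebi" begins with b-. The stems beginning with b- (bektinep → bektinepet, balohob → balohobet) add -et.
So botlebi → botlebiet.

botlebiet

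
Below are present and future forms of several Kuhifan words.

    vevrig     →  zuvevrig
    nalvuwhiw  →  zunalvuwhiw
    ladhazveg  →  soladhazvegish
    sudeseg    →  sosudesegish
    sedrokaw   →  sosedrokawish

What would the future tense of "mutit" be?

zumutit

vevrig and ladhazveg both end in -g yet inflect differently (zuvevrig, soladhazvegish), so the final letter is not what conditions the rule; the last vowel is.
"mutit" has last vowel 'i'. The stems whose last vowel is 'i' (vevrig → zuvevrig, nalvuwhiw → zunalvuwhiw) add the prefix zu-.
So mutit → zumutit.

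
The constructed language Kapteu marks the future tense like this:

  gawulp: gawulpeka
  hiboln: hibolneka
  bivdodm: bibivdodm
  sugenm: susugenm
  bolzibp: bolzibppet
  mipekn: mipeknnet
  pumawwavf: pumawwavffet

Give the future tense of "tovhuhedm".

gawulp and bolzibp both end in -p yet inflect differently (gawulpeka, bolzibppet), so the final letter is not what conditions the rule; the second-to-last letter is.
"tovhuhedm" has second-to-last letter 'd'. The one such stem in the data (bivdodm → bibivdodm) repeats the first consonant+vowel as a prefix (as does sugenm), so the same rule applies.
The other patterns: stems whose second-to-last letter is 'l' add -eka; stems whose second-to-last letter is 'b', 'k' or 'v' double the final consonant and add -et.
So tovhuhedm → totovhuhedm.

totovhuhedm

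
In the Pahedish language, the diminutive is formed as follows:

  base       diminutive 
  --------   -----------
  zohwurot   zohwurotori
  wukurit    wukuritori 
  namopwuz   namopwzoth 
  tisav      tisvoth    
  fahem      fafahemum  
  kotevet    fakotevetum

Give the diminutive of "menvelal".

zohwurot and kotevet both end in -t yet inflect differently (zohwurotori, fakotevetum), so the final letter is not what conditions the rule; the last vowel is.
"menvelal" has last vowel 'a'. The one such stem in the data (tisav → tisvoth) deletes the last vowel and adds -oth (as does namopwuz), so the same rule applies.
So menvelal → menvelloth.

menvelloth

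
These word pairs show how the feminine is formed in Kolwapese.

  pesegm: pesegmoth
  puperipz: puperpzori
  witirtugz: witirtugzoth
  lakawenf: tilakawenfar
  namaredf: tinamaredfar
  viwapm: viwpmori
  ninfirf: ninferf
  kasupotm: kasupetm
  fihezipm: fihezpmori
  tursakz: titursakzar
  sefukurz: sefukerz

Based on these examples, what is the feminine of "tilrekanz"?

titilrekanzar

"tilrekanz" has second-to-last letter 'n'. The one such stem in the data (lakawenf → tilakawenfar) adds ti- … -ar around the stem, so the same rule applies.
So tilrekanz → titilrekanzar.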